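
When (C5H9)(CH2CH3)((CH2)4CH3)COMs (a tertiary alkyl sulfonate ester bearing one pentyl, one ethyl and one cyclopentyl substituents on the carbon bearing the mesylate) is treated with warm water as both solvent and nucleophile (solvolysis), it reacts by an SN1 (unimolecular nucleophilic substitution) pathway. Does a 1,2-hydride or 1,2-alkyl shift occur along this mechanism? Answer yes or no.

no

The first-formed carbocation is tertiary.
No single 1,2-shift to an adjacent carbon would produce a more-substituted cation than the one already present, so no rearrangement occurs.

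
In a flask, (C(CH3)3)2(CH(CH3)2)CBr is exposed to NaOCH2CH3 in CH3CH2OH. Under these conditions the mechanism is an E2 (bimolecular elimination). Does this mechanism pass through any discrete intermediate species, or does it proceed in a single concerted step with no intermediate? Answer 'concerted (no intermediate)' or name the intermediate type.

concerted (no intermediate)

The strong base CH3CH2O⁻ removes a β-hydrogen; in the same concerted event the electrons of the breaking C–H bond form the new π(C=C) bond and the C–Br σ-bond breaks, expelling Br⁻. Anti-periplanar geometry; one transition state.
All bond changes occur in one transition state; no discrete intermediate is formed.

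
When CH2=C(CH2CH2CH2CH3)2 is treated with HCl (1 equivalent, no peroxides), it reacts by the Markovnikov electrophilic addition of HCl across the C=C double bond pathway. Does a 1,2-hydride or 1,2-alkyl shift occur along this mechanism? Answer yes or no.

The first-formed carbocation is tertiary.
No single 1,2-shift to an adjacent carbon would produce a more-substituted cation than the one already present, so no rearrangement occurs.

no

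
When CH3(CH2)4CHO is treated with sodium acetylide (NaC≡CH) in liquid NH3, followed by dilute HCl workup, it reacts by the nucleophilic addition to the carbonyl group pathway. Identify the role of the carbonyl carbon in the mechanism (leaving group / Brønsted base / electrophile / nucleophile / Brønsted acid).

Step 1: Nucleophilic addition: HC≡C⁻ adds to the carbonyl carbon, pushing the π(C=O) electron pair onto oxygen and giving a tetrahedral alkoxide.
The carbonyl carbon accepts an electron pair into an empty or π* orbital — it is the electrophile.

electrophile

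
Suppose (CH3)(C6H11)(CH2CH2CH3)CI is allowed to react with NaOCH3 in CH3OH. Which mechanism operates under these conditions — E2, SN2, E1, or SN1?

E2

Conditions: a strong base with a tertiary substrate bearing a β-hydrogen.
These conditions are the textbook signature of the E2 pathway.
A strong (often hindered) base removes a β-H in concert with loss of the leaving group — bimolecular elimination.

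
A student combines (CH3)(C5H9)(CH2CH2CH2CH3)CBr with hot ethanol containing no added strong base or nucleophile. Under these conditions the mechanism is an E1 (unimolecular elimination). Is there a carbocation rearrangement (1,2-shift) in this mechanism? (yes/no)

no

The first-formed carbocation is tertiary.
No single 1,2-shift to an adjacent carbon would produce a more-substituted cation than the one already present, so no rearrangement occurs.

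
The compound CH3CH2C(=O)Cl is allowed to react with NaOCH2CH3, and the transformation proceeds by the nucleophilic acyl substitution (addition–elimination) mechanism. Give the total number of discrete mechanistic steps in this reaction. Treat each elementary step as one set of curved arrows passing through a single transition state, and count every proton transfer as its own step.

2

Step 1: A lone pair on the O of CH3CH2O⁻ attacks the electrophilic acyl carbon; the π(C=O) electrons move onto oxygen, giving a tetrahedral intermediate.
Step 2: An oxygen lone pair re-forms the C=O π bond as the C–Cl σ-bond breaks; Cl⁻ is expelled.
Total: 2 elementary steps.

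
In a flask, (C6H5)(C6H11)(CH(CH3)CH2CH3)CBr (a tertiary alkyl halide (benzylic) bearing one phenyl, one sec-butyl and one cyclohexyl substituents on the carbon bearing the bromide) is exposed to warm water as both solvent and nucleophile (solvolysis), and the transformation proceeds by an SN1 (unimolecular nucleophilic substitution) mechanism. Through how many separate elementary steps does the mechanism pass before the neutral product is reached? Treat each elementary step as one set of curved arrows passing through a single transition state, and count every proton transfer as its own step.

3

Step 1: Unassisted departure of Br⁻ (taking the C–Br bonding pair) generates a tertiary carbocation.
(No 1,2-shift: no single shift to an adjacent carbon would give a more stable cation.)
Step 2: H2O donates an oxygen lone pair into the empty p orbital of the cation, giving a protonated alcohol (an oxonium ion).
Step 3: A second solvent molecule removes the proton on oxygen, giving the neutral alcohol product.
Total: 3 elementary steps.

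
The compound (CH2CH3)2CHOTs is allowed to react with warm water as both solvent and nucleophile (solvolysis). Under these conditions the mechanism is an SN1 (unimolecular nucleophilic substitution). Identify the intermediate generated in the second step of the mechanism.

Step 1: Ionisation: the C–O σ-bond cleaves heterolytically; both bonding electrons depart with TsO⁻, leaving a secondary carbocation at the α-carbon.
Step 2: Nucleophilic capture: the oxygen of H2O bonds to the cationic carbon, producing an oxonium-ion intermediate.
After step 2 the species present is an oxonium ion.

oxonium ion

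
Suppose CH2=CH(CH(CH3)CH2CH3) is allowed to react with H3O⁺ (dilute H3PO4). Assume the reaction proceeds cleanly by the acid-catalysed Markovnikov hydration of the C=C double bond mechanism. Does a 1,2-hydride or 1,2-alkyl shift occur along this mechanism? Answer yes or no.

yes

The first-formed carbocation is secondary.
The adjacent sec-butyl carbon already bears 2 other carbon substituents and has a hydrogen to migrate; after a 1,2-hydride shift from that carbon the positive charge sits on a tertiary centre.
Tertiary is more stable than secondary, so the shift occurs.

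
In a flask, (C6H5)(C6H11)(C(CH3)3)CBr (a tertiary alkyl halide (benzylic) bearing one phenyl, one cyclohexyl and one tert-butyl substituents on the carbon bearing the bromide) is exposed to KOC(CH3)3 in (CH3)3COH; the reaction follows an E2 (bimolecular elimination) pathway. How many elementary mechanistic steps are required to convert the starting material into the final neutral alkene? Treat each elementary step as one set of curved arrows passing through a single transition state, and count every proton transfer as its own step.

1

Step 1: Concerted anti-periplanar elimination: (CH3)3CO⁻ abstracts a β-H while Br⁻ leaves, and the C–H electrons become the new C=C π bond — all in a single transition state.
Total: 1 elementary step.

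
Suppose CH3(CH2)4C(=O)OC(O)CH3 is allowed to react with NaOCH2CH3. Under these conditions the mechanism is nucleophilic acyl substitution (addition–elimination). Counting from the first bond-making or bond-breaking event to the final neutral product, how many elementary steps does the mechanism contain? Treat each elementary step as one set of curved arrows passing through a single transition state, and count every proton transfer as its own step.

Step 1: CH3CH2O⁻ adds to the carbonyl carbon; the C=O π electrons shift onto oxygen and a tetrahedral alkoxide intermediate forms.
Step 2: An oxygen lone pair re-forms the C=O π bond as the C–O σ-bond breaks; CH3CO2⁻ is expelled.
Total: 2 elementary steps.

2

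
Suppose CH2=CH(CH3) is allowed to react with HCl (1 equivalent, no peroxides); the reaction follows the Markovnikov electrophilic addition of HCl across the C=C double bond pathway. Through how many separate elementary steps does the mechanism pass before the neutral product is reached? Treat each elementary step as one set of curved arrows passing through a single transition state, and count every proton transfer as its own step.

Step 1: Electrophilic addition begins with the π(C=C) electrons forming a bond to the proton of HCl. Following Markovnikov's rule, the resulting cation is secondary. The H–Cl bond breaks heterolytically, releasing Cl⁻.
(No 1,2-shift: no single shift to an adjacent carbon would give a more stable cation.)
Step 2: The Cl⁻ anion donates a lone pair to the carbocation, forming the new C–Cl σ-bond and giving the neutral alkyl halide.
Total: 2 elementary steps.

2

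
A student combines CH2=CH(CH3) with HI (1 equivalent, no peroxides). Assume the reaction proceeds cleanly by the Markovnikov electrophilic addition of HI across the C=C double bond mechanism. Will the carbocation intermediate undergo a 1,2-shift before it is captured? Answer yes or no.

The first-formed carbocation is secondary.
No single 1,2-shift to an adjacent carbon would produce a more-substituted cation than the one already present, so no rearrangement occurs.

no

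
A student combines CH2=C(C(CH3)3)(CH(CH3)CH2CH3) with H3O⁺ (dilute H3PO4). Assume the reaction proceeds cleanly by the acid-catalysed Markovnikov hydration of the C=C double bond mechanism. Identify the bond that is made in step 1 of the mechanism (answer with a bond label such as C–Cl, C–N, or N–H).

Step 1: Protonation of the alkene by H3O⁺: the π bond acts as the nucleophile and picks up H⁺, giving the more stable (Markovnikov) tertiary carbocation. H2O is released.
The bond formed in this step is the C–H bond.

C–H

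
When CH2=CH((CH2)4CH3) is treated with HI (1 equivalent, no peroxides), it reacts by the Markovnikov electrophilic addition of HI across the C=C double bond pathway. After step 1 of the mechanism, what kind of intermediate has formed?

Step 1: Protonation of the alkene by HI: the π bond acts as the nucleophile and picks up H⁺, giving the more stable (Markovnikov) secondary carbocation. The H–I bond breaks heterolytically, releasing I⁻.
After step 1 the species present is a secondary carbocation.

secondary carbocation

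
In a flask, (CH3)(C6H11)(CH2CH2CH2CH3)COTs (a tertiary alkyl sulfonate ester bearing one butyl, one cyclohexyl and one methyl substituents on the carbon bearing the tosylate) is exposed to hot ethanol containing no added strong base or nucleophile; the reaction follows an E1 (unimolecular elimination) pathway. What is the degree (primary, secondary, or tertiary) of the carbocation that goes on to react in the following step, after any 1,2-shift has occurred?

tertiary

Step 1: Unassisted departure of TsO⁻ (taking the C–O bonding pair) generates a tertiary carbocation.
No single 1,2-shift to an adjacent carbon would give a more-substituted cation, so no rearrangement occurs.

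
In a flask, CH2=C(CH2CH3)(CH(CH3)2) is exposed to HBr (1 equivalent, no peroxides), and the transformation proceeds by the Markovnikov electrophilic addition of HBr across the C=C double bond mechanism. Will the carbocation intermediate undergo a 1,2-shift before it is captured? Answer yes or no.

no

The first-formed carbocation is tertiary.
No single 1,2-shift to an adjacent carbon would produce a more-substituted cation than the one already present, so no rearrangement occurs.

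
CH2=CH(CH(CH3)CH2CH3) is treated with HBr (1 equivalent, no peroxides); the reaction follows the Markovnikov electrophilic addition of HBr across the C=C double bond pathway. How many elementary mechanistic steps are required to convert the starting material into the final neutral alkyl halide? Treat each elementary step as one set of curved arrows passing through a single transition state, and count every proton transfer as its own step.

3

Step 1: Protonation of the alkene by HBr: the π bond acts as the nucleophile and picks up H⁺, giving the more stable (Markovnikov) secondary carbocation. The H–Br bond breaks heterolytically, releasing Br⁻.
Step 2: Carbocation rearrangement: a 1,2-hydride shift from the adjacent sec-butyl carbon converts the initially-formed secondary cation into the more stable tertiary cation.
Step 3: Nucleophilic attack by Br⁻ on the carbocation completes the addition, giving R–Br.
Total: 3 elementary steps.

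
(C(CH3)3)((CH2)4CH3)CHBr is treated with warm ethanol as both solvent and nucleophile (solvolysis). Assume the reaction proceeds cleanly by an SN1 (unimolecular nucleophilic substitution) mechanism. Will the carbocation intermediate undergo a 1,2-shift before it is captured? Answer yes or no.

yes

The first-formed carbocation is secondary.
The adjacent tert-butyl carbon has no hydrogen but bears methyl groups; migration of one methyl with its bonding pair (a 1,2-methyl shift) places the charge on a tertiary centre.
Tertiary is more stable than secondary, so the shift occurs.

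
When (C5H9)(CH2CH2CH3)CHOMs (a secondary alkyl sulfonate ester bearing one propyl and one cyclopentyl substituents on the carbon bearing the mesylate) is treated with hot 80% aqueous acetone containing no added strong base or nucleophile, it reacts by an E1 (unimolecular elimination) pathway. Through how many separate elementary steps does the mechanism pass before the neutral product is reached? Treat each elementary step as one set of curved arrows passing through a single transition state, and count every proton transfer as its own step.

Step 1: Ionisation: the C–O σ-bond cleaves heterolytically; both bonding electrons depart with MsO⁻, leaving a secondary carbocation at the α-carbon.
Step 2: Carbocation rearrangement: a 1,2-hydride shift from the adjacent cyclopentyl carbon converts the initially-formed secondary cation into the more stable tertiary cation.
Step 3: A water molecule (solvent) deprotonates a β-carbon; as the C–H bond breaks, those electrons form the new alkene π bond.
Total: 3 elementary steps.

3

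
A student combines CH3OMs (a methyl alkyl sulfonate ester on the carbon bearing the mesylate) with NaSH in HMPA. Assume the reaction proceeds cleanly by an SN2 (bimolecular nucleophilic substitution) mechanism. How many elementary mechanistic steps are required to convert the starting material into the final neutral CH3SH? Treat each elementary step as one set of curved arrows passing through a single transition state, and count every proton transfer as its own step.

Step 1: Backside attack by HS⁻ on the carbon bearing the mesylate: the new C–S bond forms as the C–O bond breaks, with Walden inversion at carbon.
Total: 1 elementary step.

1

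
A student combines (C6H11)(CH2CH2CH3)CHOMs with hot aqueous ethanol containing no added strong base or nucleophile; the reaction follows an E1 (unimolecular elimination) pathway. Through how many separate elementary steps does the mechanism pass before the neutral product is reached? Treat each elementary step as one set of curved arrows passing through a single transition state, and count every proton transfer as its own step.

3

Step 1: Ionisation: the C–O σ-bond cleaves heterolytically; both bonding electrons depart with MsO⁻, leaving a secondary carbocation at the α-carbon.
Step 2: A hydride (H with its bonding pair) migrates from the adjacent cyclohexyl carbon to the cationic centre — a 1,2-hydride shift — upgrading the secondary cation to a tertiary one.
Step 3: A water (or ethanol) molecule (solvent) deprotonates a β-carbon; as the C–H bond breaks, those electrons form the new alkene π bond.
Total: 3 elementary steps.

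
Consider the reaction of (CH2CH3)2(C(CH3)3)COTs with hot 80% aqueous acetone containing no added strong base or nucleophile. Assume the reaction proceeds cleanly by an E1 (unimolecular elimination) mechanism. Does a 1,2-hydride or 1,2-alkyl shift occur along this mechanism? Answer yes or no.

no

The first-formed carbocation is tertiary.
No single 1,2-shift to an adjacent carbon would produce a more-substituted cation than the one already present, so no rearrangement occurs.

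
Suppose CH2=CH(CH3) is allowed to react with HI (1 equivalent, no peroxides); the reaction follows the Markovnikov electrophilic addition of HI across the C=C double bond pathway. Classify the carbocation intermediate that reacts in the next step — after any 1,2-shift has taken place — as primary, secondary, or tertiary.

secondary

Step 1: Electrophilic addition begins with the π(C=C) electrons forming a bond to the proton of HI. Following Markovnikov's rule, the resulting cation is secondary. The H–I bond breaks heterolytically, releasing I⁻.
No single 1,2-shift to an adjacent carbon would give a more-substituted cation, so no rearrangement occurs.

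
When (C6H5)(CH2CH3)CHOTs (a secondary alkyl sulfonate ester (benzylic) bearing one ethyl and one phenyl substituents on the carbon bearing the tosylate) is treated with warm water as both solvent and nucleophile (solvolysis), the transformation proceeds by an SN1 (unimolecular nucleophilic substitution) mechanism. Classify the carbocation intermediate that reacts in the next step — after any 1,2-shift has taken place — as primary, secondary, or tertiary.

Step 1: Rate-determining heterolysis of the C–O bond gives TsO⁻ and a secondary carbocation.
No single 1,2-shift to an adjacent carbon would give a more-substituted cation, so no rearrangement occurs.

secondary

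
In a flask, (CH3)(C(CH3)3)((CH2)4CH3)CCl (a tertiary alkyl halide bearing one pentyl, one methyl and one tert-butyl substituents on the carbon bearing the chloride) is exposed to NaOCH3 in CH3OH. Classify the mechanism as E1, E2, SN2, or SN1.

Conditions: a strong base with a tertiary substrate bearing a β-hydrogen.
These conditions are the textbook signature of the E2 pathway.
A strong (often hindered) base removes a β-H in concert with loss of the leaving group — bimolecular elimination.

E2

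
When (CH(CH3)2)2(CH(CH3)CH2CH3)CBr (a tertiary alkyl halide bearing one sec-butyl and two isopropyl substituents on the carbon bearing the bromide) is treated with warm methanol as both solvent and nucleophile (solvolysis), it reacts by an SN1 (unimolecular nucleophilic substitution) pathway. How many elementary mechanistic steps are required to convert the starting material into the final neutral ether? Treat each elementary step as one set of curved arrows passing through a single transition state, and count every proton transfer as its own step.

Step 1: Unassisted departure of Br⁻ (taking the C–Br bonding pair) generates a tertiary carbocation.
(No 1,2-shift: no single shift to an adjacent carbon would give a more stable cation.)
Step 2: CH3OH donates an oxygen lone pair into the empty p orbital of the cation, giving a protonated ether (an oxonium ion).
Step 3: A second solvent molecule removes the proton on oxygen, giving the neutral ether product.
Total: 3 elementary steps.

3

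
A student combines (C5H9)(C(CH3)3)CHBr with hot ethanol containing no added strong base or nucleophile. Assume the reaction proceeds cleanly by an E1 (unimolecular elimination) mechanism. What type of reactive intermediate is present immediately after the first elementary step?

secondary carbocation

Step 1: Rate-determining heterolysis of the C–Br bond gives Br⁻ and a secondary carbocation.
After step 1 the species present is a secondary carbocation.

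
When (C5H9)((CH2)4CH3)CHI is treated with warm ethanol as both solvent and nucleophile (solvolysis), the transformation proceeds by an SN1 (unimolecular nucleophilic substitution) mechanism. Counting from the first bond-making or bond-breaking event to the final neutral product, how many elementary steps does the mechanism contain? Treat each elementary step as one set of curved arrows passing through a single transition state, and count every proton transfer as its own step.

4

Step 1: The C–I bond breaks with both electrons going to the iodide; I⁻ leaves and a secondary carbocation remains.
Step 2: A 1,2-hydride shift from the adjacent cyclopentyl carbon moves the positive charge from the secondary centre to an adjacent carbon, generating a more stable tertiary carbocation.
Step 3: Nucleophilic capture: the oxygen of CH3CH2OH bonds to the cationic carbon, producing an oxonium-ion intermediate.
Step 4: Deprotonation of the oxonium oxygen by solvent ethanol yields the neutral ether.
Total: 4 elementary steps.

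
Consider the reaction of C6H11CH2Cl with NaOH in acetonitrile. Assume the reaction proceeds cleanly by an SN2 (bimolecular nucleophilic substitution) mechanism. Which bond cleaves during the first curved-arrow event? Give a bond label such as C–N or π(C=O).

Step 1: The hydroxide nucleophile donates a lone pair from O to the α-carbon in a backside attack; simultaneously the C–Cl σ-bond breaks and both of its electrons leave with Cl⁻. One concerted step with inversion of configuration.
The bond broken in this step is the C–Cl bond.

C–Cl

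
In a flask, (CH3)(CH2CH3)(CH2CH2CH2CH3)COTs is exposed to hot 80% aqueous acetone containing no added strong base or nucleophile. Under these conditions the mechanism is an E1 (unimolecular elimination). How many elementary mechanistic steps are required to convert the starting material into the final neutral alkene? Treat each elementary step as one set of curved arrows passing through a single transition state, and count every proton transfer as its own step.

2

Step 1: Ionisation: the C–O σ-bond cleaves heterolytically; both bonding electrons depart with TsO⁻, leaving a tertiary carbocation at the α-carbon.
(No 1,2-shift: no single shift to an adjacent carbon would give a more stable cation.)
Step 2: Loss of a β-proton to a water molecule of the solvent: the C–H bonding pair collapses toward the cationic carbon to form the C=C π bond, yielding the alkene.
Total: 2 elementary steps.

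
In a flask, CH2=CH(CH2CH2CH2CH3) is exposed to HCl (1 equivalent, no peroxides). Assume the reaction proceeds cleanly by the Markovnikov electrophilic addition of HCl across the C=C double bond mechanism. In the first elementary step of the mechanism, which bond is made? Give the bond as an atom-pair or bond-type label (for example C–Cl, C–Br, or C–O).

Step 1: The π electrons of the C=C bond attack a proton of HCl; Markovnikov addition places the new C–H on the less-substituted alkene carbon, so the positive charge ends up on the more-substituted carbon — a secondary carbocation. The H–Cl bond breaks heterolytically, releasing Cl⁻.
The bond formed in this step is the C–H bond.

C–H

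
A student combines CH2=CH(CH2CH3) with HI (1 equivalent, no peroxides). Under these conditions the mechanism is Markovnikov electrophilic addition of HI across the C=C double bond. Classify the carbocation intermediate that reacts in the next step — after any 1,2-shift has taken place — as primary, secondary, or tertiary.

secondary

Step 1: Protonation of the alkene by HI: the π bond acts as the nucleophile and picks up H⁺, giving the more stable (Markovnikov) secondary carbocation. The H–I bond breaks heterolytically, releasing I⁻.
No single 1,2-shift to an adjacent carbon would give a more-substituted cation, so no rearrangement occurs.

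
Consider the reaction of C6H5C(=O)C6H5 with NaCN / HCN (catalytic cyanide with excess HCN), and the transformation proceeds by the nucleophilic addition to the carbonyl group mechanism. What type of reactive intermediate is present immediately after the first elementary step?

Step 1: A lone pair / filled orbital on CN⁻ attacks the electrophilic carbonyl carbon; the π(C=O) electrons shift onto oxygen, producing a tetrahedral alkoxide intermediate.
After step 1 the species present is a tetrahedral alkoxide intermediate.

tetrahedral alkoxide intermediate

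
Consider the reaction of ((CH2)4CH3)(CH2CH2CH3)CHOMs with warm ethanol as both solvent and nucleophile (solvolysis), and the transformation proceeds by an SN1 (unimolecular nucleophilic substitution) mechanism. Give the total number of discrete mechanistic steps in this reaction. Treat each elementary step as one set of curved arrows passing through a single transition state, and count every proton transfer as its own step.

Step 1: Rate-determining heterolysis of the C–O bond gives MsO⁻ and a secondary carbocation.
(No 1,2-shift: no single shift to an adjacent carbon would give a more stable cation.)
Step 2: A lone pair on the oxygen of CH3CH2OH attacks the carbocation, forming a new C–O σ-bond and an oxonium ion.
Step 3: A second solvent molecule removes the proton on oxygen, giving the neutral ether product.
Total: 3 elementary steps.

3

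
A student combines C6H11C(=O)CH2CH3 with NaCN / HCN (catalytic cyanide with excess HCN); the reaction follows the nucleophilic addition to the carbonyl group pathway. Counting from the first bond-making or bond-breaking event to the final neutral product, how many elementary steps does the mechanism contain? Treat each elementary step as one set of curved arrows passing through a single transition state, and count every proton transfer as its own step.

2

Step 1: Nucleophilic addition: CN⁻ adds to the carbonyl carbon, pushing the π(C=O) electron pair onto oxygen and giving a tetrahedral alkoxide.
Step 2: The alkoxide oxygen removes a proton from HCN present in the mixture, giving a cyanohydrin and regenerating CN⁻.
Total: 2 elementary steps.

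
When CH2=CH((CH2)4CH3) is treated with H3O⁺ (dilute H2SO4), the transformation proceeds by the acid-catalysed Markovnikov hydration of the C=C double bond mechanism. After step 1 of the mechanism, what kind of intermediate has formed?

Step 1: Protonation of the alkene by H3O⁺: the π bond acts as the nucleophile and picks up H⁺, giving the more stable (Markovnikov) secondary carbocation. H2O is released.
After step 1 the species present is a secondary carbocation.

secondary carbocation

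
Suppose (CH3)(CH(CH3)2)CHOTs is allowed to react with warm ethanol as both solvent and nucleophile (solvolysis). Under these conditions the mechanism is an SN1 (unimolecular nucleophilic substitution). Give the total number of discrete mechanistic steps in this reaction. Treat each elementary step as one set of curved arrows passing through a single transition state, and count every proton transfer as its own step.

Step 1: Unassisted departure of TsO⁻ (taking the C–O bonding pair) generates a secondary carbocation.
Step 2: A hydride (H with its bonding pair) migrates from the adjacent isopropyl carbon to the cationic centre — a 1,2-hydride shift — upgrading the secondary cation to a tertiary one.
Step 3: CH3CH2OH donates an oxygen lone pair into the empty p orbital of the cation, giving a protonated ether (an oxonium ion).
Step 4: Proton transfer from the O–H of the oxonium ion to a solvent molecule delivers the neutral ether.
Total: 4 elementary steps.

4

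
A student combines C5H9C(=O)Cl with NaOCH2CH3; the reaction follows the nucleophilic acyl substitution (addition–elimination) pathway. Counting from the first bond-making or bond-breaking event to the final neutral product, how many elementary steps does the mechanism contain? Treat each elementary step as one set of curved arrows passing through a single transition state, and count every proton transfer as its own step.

2

Step 1: CH3CH2O⁻ adds to the carbonyl carbon; the C=O π electrons shift onto oxygen and a tetrahedral alkoxide intermediate forms.
Step 2: Elimination step: re-formation of the carbonyl π bond drives out Cl⁻, giving the new acyl compound.
Total: 2 elementary steps.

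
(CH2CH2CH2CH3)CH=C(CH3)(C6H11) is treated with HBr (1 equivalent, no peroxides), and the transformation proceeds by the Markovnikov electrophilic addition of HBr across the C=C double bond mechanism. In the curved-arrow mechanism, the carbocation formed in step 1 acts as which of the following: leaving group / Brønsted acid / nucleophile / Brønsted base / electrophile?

Step 2: Br⁻ captures the cation: a lone pair on Br⁻ fills the empty p orbital, producing the alkyl halide product.
The carbocation formed in step 1 accepts an electron pair into an empty or π* orbital — it is the electrophile.

electrophile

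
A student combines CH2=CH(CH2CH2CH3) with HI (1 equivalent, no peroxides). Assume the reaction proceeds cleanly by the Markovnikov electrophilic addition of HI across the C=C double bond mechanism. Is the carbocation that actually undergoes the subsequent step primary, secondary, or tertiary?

Step 1: Protonation of the alkene by HI: the π bond acts as the nucleophile and picks up H⁺, giving the more stable (Markovnikov) secondary carbocation. The H–I bond breaks heterolytically, releasing I⁻.
No single 1,2-shift to an adjacent carbon would give a more-substituted cation, so no rearrangement occurs.

secondary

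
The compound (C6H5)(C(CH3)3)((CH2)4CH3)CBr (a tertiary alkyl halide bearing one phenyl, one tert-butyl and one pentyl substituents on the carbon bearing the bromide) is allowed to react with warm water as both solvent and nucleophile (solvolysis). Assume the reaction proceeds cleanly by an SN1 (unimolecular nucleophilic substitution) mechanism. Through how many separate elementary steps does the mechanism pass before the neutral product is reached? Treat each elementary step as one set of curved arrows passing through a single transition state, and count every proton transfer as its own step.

3

Step 1: Rate-determining heterolysis of the C–Br bond gives Br⁻ and a tertiary carbocation.
(No 1,2-shift: no single shift to an adjacent carbon would give a more stable cation.)
Step 2: A lone pair on the oxygen of H2O attacks the carbocation, forming a new C–O σ-bond and an oxonium ion.
Step 3: A second solvent molecule removes the proton on oxygen, giving the neutral alcohol product.
Total: 3 elementary steps.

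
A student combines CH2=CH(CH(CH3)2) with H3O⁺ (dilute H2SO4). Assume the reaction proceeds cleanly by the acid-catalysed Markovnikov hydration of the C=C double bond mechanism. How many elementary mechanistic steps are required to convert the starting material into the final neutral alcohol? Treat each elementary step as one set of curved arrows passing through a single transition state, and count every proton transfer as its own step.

Step 1: The π electrons of the C=C bond attack a proton of H3O⁺; Markovnikov addition places the new C–H on the less-substituted alkene carbon, so the positive charge ends up on the more-substituted carbon — a secondary carbocation. H2O is released.
Step 2: Carbocation rearrangement: a 1,2-hydride shift from the adjacent isopropyl carbon converts the initially-formed secondary cation into the more stable tertiary cation.
Step 3: Water acts as the nucleophile: an oxygen lone pair bonds to the cationic carbon, giving an oxonium-ion intermediate.
Step 4: H2O removes a proton from the oxonium oxygen, regenerating H3O⁺ and giving the neutral alcohol.
Total: 4 elementary steps.

4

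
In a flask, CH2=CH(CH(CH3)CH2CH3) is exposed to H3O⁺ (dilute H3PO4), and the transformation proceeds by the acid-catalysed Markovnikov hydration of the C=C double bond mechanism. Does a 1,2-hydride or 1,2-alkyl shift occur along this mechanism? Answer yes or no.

The first-formed carbocation is secondary.
The adjacent sec-butyl carbon already bears 2 other carbon substituents and has a hydrogen to migrate; after a 1,2-hydride shift from that carbon the positive charge sits on a tertiary centre.
Tertiary is more stable than secondary, so the shift occurs.

yes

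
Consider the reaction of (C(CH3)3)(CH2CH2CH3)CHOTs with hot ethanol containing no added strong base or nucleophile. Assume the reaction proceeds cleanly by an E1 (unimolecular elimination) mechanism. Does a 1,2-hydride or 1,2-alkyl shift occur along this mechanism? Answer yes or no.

yes

The first-formed carbocation is secondary.
The adjacent tert-butyl carbon has no hydrogen but bears methyl groups; migration of one methyl with its bonding pair (a 1,2-methyl shift) places the charge on a tertiary centre.
Tertiary is more stable than secondary, so the shift occurs.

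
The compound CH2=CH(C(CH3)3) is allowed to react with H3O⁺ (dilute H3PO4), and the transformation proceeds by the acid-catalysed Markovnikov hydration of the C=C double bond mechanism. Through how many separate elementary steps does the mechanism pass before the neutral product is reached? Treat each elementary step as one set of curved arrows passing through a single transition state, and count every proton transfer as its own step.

4

Step 1: Protonation of the alkene by H3O⁺: the π bond acts as the nucleophile and picks up H⁺, giving the more stable (Markovnikov) secondary carbocation. H2O is released.
Step 2: A methyl group with its bonding pair migrates from the adjacent tert-butyl carbon to the cationic centre — a 1,2-methyl shift — upgrading the secondary cation to a tertiary one.
Step 3: Nucleophilic capture of the cation by H2O produces the protonated alcohol (an oxonium ion).
Step 4: Proton transfer from the O–H of the oxonium ion to H2O completes the catalytic cycle and yields the alcohol.
Total: 4 elementary steps.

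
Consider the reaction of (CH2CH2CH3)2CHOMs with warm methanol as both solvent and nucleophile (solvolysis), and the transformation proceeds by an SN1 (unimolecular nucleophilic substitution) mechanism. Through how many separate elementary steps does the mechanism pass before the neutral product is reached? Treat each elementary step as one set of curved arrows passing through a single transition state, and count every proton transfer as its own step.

3

Step 1: Rate-determining heterolysis of the C–O bond gives MsO⁻ and a secondary carbocation.
(No 1,2-shift: no single shift to an adjacent carbon would give a more stable cation.)
Step 2: CH3OH donates an oxygen lone pair into the empty p orbital of the cation, giving a protonated ether (an oxonium ion).
Step 3: Proton transfer from the O–H of the oxonium ion to a solvent molecule delivers the neutral ether.
Total: 3 elementary steps.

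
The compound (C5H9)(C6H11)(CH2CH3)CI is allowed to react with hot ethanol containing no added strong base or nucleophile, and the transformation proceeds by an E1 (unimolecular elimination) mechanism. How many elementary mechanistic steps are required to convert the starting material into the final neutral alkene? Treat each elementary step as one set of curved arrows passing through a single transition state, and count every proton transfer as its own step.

Step 1: Unassisted departure of I⁻ (taking the C–I bonding pair) generates a tertiary carbocation.
(No 1,2-shift: no single shift to an adjacent carbon would give a more stable cation.)
Step 2: A weak base (an ethanol molecule from the solvent) removes a proton from a carbon adjacent to the cationic centre; the electrons of that C–H bond become the new π(C=C) bond, giving the alkene.
Total: 2 elementary steps.

2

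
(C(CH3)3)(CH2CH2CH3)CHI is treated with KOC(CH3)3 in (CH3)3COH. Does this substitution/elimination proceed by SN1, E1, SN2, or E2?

E2

Conditions: a strong/bulky base with a secondary substrate bearing a β-hydrogen.
These conditions are the textbook signature of the E2 pathway.
A strong (often hindered) base removes a β-H in concert with loss of the leaving group — bimolecular elimination.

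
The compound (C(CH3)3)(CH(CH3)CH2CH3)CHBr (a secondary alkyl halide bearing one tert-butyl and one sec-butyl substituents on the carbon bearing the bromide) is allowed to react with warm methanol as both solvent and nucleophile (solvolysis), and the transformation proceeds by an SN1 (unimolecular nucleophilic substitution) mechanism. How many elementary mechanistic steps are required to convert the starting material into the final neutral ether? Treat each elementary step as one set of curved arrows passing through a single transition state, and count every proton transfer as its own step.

4

Step 1: Ionisation: the C–Br σ-bond cleaves heterolytically; both bonding electrons depart with Br⁻, leaving a secondary carbocation at the α-carbon.
Step 2: A hydride (H with its bonding pair) migrates from the adjacent sec-butyl carbon to the cationic centre — a 1,2-hydride shift — upgrading the secondary cation to a tertiary one.
Step 3: A lone pair on the oxygen of CH3OH attacks the carbocation, forming a new C–O σ-bond and an oxonium ion.
Step 4: Deprotonation of the oxonium oxygen by solvent methanol yields the neutral ether.
Total: 4 elementary steps.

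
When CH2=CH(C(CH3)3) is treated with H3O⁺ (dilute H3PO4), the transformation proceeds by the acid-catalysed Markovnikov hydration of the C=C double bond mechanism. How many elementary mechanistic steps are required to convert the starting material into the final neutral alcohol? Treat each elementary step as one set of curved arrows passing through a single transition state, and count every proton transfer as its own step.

4

Step 1: Protonation of the alkene by H3O⁺: the π bond acts as the nucleophile and picks up H⁺, giving the more stable (Markovnikov) secondary carbocation. H2O is released.
Step 2: Carbocation rearrangement: a 1,2-methyl shift from the adjacent tert-butyl carbon converts the initially-formed secondary cation into the more stable tertiary cation.
Step 3: A lone pair on the oxygen of H2O attacks the carbocation, forming a C–O bond and an oxonium ion (a protonated alcohol).
Step 4: H2O removes a proton from the oxonium oxygen, regenerating H3O⁺ and giving the neutral alcohol.
Total: 4 elementary steps.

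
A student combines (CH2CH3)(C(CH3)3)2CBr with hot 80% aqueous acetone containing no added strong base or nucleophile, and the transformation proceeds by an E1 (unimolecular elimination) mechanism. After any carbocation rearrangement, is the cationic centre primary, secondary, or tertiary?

Step 1: Unassisted departure of Br⁻ (taking the C–Br bonding pair) generates a tertiary carbocation.
No single 1,2-shift to an adjacent carbon would give a more-substituted cation, so no rearrangement occurs.

tertiary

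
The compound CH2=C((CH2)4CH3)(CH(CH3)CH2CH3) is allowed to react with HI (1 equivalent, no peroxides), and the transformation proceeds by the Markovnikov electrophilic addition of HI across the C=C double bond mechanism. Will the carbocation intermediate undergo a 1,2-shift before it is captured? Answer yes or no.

The first-formed carbocation is tertiary.
No single 1,2-shift to an adjacent carbon would produce a more-substituted cation than the one already present, so no rearrangement occurs.

no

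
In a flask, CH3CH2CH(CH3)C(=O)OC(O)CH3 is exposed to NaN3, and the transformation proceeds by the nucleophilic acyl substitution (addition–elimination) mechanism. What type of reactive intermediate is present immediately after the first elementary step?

tetrahedral intermediate

Step 1: N3⁻ adds to the carbonyl carbon; the C=O π electrons shift onto oxygen and a tetrahedral alkoxide intermediate forms.
After step 1 the species present is a tetrahedral intermediate.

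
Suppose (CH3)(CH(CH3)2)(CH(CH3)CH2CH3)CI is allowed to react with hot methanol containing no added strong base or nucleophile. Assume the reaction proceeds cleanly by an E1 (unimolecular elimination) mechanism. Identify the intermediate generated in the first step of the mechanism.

Step 1: Ionisation: the C–I σ-bond cleaves heterolytically; both bonding electrons depart with I⁻, leaving a tertiary carbocation at the α-carbon.
After step 1 the species present is a tertiary carbocation.

tertiary carbocation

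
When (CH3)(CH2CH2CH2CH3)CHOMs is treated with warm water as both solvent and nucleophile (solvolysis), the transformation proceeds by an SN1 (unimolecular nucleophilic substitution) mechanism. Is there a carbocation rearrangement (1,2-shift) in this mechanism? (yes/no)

The first-formed carbocation is secondary.
No single 1,2-shift to an adjacent carbon would produce a more-substituted cation than the one already present, so no rearrangement occurs.

no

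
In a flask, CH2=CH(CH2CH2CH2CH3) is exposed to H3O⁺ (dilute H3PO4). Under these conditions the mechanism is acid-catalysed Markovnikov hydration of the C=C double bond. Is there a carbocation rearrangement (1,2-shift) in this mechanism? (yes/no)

no

The first-formed carbocation is secondary.
No single 1,2-shift to an adjacent carbon would produce a more-substituted cation than the one already present, so no rearrangement occurs.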